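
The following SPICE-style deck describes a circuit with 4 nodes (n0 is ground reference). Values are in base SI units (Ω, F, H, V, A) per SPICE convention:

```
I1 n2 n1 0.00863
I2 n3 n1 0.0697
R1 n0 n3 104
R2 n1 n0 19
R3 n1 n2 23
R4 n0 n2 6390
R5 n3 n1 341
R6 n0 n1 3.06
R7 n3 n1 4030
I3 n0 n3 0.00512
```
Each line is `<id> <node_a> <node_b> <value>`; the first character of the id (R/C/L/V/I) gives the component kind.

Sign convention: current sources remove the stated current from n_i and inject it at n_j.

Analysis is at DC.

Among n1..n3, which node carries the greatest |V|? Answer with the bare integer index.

Apply KCL at each of the 3 non-ground nodes and solve the resulting linear system.
Node n1: branches {I1, I2, R2, R3, R5, R6, R7} → V_1 = 0.1405
Node n2: branches {I1, R3, R4} → V_2 = -0.05775
Node n3: branches {I2, R1, R5, R7, I3} → V_3 = -5.012

3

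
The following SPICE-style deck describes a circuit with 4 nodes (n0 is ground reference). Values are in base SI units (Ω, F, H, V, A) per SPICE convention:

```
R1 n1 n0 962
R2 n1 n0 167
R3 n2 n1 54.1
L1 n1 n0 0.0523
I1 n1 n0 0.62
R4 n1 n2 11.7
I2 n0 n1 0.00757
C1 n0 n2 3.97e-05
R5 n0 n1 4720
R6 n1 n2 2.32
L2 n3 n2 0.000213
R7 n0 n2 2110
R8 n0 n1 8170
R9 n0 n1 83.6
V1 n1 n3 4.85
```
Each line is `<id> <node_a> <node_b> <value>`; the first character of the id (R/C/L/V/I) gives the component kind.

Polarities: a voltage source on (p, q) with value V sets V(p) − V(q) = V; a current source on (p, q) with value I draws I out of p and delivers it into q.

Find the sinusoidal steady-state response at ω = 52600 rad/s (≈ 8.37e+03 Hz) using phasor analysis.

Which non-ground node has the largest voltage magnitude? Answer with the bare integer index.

3

Apply KCL at each of the 3 non-ground nodes and solve the resulting linear system.
Node n1: branches {R1, R2, R3, L1, I1, R4, I2, R5, R6, R8, R9, V1} → V_1 = -0.9466-0.6604j
Node n2: branches {R3, R4, C1, R6, L2, R7} → V_2 = 0.005882+0.2844j
Node n3: branches {L2, V1} → V_3 = -5.797-0.6604j
Source currents: i(V1)=-0.08433+0.5179j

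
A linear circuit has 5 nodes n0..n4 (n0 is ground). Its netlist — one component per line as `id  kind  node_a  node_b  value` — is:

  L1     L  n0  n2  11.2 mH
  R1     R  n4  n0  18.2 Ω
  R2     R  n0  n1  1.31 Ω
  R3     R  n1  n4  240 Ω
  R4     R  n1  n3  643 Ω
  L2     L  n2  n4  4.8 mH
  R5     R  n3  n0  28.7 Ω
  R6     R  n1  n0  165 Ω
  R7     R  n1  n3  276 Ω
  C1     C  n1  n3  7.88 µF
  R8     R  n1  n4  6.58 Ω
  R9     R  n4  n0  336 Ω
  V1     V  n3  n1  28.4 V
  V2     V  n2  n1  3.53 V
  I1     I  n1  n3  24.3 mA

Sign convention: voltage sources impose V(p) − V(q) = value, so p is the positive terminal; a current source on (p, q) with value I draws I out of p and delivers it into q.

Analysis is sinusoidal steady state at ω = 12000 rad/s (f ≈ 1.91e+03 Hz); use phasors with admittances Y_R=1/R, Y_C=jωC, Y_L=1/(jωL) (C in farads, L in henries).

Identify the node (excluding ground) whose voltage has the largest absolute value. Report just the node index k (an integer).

3

Element admittances at ω=12000 rad/s:
  Y(L1) = 0.000-0.007440j S between n0,n2
  Y(R1) = 0.05495+0.000j S between n4,n0
  Y(R2) = 0.7634+0.000j S between n0,n1
  Y(R3) = 0.004167+0.000j S between n1,n4
  Y(R4) = 0.001555+0.000j S between n1,n3
  Y(L2) = 0.000-0.01736j S between n2,n4
  Y(R5) = 0.03484+0.000j S between n3,n0
  Y(R6) = 0.006061+0.000j S between n1,n0
  Y(R7) = 0.003623+0.000j S between n1,n3
  Y(C1) = 0.000+0.09456j S between n1,n3
  Y(R8) = 0.1520+0.000j S between n1,n4
  Y(R9) = 0.002976+0.000j S between n4,n0
  V1: constraint V(n3)−V(n1) = 28.4
  V2: constraint V(n2)−V(n1) = 3.53
  I1: injects 0.0243 A into n3 (from n1)
Assemble and solve the 6×6 MNA system:
  V(n1)=-1.171+0.03845j  V(n2)=2.359+0.03845j  V(n3)=27.23+0.03845j  V(n4)=-0.8322-0.2308j
  i(V1)=-1.072-2.687j  i(V2)=-0.004960+0.07296j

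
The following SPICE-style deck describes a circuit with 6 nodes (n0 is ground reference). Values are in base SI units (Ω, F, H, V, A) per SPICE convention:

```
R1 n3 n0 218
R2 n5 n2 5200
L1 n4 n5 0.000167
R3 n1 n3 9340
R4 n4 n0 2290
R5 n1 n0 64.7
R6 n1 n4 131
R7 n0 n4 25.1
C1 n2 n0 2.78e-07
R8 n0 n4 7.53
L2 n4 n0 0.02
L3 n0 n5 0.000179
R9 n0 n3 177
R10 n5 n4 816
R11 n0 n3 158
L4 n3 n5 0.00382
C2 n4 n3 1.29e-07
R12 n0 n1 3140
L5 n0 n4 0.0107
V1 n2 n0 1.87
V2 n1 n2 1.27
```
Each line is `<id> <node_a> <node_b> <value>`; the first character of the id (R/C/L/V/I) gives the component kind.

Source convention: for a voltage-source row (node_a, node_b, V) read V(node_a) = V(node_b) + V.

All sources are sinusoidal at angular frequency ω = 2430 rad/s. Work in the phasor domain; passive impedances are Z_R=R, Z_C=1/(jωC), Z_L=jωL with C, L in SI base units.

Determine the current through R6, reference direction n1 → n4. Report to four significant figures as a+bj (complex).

Element admittances at ω=2430 rad/s:
  Y(R1) = 0.004587+0.000j S between n3,n0
  Y(R2) = 0.0001923+0.000j S between n5,n2
  Y(L1) = 0.000-2.464j S between n4,n5
  Y(R3) = 0.0001071+0.000j S between n1,n3
  Y(R4) = 0.0004367+0.000j S between n4,n0
  Y(R5) = 0.01546+0.000j S between n1,n0
  Y(R6) = 0.007634+0.000j S between n1,n4
  Y(R7) = 0.03984+0.000j S between n0,n4
  Y(C1) = 0.000+0.0006755j S between n2,n0
  Y(R8) = 0.1328+0.000j S between n0,n4
  Y(L2) = 0.000-0.02058j S between n4,n0
  Y(L3) = 0.000-2.299j S between n0,n5
  Y(R9) = 0.005650+0.000j S between n0,n3
  Y(R10) = 0.001225+0.000j S between n5,n4
  Y(R11) = 0.006329+0.000j S between n0,n3
  Y(L4) = 0.000-0.1077j S between n3,n5
  Y(C2) = 0.000+0.0003135j S between n4,n3
  Y(R12) = 0.0003185+0.000j S between n0,n1
  Y(L5) = 0.000-0.03846j S between n0,n4
  V1: constraint V(n2)−V(n0) = 1.87
  V2: constraint V(n1)−V(n2) = 1.27
Assemble and solve the 7×7 MNA system:
  V(n1)=3.140+0.000j  V(n2)=1.870+0.000j  V(n3)=0.003461+0.01256j  V(n4)=0.002850+0.01905j  V(n5)=0.001516+0.009990j
  i(V1)=-0.07417-0.001115j  i(V2)=-0.07382+0.0001468j

0.02395-0.0001454j A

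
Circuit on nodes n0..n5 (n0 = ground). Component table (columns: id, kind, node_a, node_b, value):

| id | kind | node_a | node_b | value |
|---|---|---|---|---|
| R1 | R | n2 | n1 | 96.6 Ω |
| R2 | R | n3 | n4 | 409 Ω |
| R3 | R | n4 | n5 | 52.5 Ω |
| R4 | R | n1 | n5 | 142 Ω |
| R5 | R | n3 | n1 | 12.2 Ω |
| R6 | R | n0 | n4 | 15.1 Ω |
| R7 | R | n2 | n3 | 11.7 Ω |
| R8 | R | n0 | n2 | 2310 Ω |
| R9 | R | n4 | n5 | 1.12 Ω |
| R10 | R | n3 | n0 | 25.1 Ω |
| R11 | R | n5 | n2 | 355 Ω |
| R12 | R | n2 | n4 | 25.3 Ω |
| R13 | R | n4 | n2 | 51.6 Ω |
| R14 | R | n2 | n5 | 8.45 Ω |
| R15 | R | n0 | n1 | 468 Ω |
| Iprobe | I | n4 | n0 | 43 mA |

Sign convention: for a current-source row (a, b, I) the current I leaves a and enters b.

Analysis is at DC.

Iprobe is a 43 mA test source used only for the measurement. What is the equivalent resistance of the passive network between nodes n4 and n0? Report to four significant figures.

Element admittances at DC:
  Y(R1) = 0.01035 S between n2,n1
  Y(R2) = 0.002445 S between n3,n4
  Y(R3) = 0.01905 S between n4,n5
  Y(R4) = 0.007042 S between n1,n5
  Y(R5) = 0.08197 S between n3,n1
  Y(R6) = 0.06623 S between n0,n4
  Y(R7) = 0.08547 S between n2,n3
  Y(R8) = 0.0004329 S between n0,n2
  Y(R9) = 0.8929 S between n4,n5
  Y(R10) = 0.03984 S between n3,n0
  Y(R11) = 0.002817 S between n5,n2
  Y(R12) = 0.03953 S between n2,n4
  Y(R13) = 0.01938 S between n4,n2
  Y(R14) = 0.1183 S between n2,n5
  Y(R15) = 0.002137 S between n0,n1
  Iprobe: injects 0.043 A into n0 (from n4)
Assemble and solve the 5×5 MNA system:
  V(n1)=-0.3039  V(n2)=-0.3989  V(n3)=-0.2867  V(n4)=-0.4644  V(n5)=-0.4557

R_eq = 10.80 Ω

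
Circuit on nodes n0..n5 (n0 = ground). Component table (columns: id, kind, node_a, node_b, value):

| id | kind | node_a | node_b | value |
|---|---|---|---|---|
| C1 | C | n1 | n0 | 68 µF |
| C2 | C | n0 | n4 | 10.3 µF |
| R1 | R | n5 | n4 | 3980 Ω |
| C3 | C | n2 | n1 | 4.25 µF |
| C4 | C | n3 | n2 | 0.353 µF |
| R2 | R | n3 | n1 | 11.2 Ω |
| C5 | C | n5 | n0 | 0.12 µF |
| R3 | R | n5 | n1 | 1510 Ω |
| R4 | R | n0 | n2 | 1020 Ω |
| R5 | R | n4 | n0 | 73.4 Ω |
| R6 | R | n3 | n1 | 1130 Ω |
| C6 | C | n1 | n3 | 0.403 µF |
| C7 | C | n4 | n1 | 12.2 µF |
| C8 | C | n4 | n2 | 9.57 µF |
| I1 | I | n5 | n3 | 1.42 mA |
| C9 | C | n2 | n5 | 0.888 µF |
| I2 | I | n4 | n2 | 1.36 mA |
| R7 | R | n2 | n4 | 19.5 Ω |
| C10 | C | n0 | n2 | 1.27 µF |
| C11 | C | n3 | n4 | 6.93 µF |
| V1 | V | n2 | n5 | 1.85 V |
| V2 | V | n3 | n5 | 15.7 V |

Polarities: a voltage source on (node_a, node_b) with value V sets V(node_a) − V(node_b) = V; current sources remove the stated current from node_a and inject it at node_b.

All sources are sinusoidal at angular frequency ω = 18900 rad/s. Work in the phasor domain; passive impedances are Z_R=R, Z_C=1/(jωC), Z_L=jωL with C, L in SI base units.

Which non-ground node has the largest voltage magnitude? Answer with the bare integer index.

Apply KCL at each of the 5 non-ground nodes and solve the resulting linear system.
Node n1: branches {C1, C3, R2, R3, R6, C6, C7} → V_1 = 0.009732-0.2223j
Node n2: branches {C3, C4, R4, C8, C9, I2, R7, C10, V1} → V_2 = -4.735+2.098j
Node n3: branches {C4, R2, R6, C6, I1, C11, V2} → V_3 = 9.115+2.098j
Node n4: branches {C2, R1, R5, C7, C8, I2, R7, C11} → V_4 = 0.5020+1.196j
Node n5: branches {R1, C5, R3, I1, C9, V1, V2} → V_5 = -6.585+2.098j
Source currents: i(V1)=0.6744+1.455j, i(V2)=-0.6839-1.499j

3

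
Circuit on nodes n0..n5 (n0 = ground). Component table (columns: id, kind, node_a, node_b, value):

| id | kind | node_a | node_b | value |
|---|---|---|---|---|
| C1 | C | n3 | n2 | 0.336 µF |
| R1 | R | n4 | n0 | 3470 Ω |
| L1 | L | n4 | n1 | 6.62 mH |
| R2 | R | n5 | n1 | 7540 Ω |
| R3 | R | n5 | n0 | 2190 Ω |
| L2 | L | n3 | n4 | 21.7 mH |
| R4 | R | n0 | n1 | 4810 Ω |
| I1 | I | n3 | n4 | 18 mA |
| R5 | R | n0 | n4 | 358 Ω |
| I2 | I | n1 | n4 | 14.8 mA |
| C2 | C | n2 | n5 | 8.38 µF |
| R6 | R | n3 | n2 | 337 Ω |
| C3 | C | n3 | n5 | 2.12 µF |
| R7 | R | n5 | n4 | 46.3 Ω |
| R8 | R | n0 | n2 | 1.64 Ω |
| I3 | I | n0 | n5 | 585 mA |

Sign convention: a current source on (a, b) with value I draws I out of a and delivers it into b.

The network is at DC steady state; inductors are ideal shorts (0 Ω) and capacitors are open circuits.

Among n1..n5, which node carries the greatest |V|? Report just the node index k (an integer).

5

MNA unknowns: 5 node voltages V₁..V_5 plus 2 source currents (L1, L2)
C1: Y=0.000 on G[3,2]
R1: Y=0.0002882 on G[4,0]
L1: row V4−V1=0, i_L1 at 4,1
R2: Y=0.0001326 on G[5,1]
R3: Y=0.0004566 on G[5,0]
L2: row V3−V4=0, i_L2 at 3,4
R4: Y=0.0002079 on G[0,1]
I1: z[3]−=0.018, z[4]+=0.018
R5: Y=0.002793 on G[0,4]
I2: z[1]−=0.0148, z[4]+=0.0148
C2: Y=0.000 on G[2,5]
R6: Y=0.002967 on G[3,2]
C3: Y=0.000 on G[3,5]
R7: Y=0.02160 on G[5,4]
R8: Y=0.6098 on G[0,2]
I3: z[0]−=0.585, z[5]+=0.585
solve → V1=85.65, V2=0.4148, V3=85.65, V4=85.65, V5=110.3
aux → i_L1=0.02934, i_L2=-0.2709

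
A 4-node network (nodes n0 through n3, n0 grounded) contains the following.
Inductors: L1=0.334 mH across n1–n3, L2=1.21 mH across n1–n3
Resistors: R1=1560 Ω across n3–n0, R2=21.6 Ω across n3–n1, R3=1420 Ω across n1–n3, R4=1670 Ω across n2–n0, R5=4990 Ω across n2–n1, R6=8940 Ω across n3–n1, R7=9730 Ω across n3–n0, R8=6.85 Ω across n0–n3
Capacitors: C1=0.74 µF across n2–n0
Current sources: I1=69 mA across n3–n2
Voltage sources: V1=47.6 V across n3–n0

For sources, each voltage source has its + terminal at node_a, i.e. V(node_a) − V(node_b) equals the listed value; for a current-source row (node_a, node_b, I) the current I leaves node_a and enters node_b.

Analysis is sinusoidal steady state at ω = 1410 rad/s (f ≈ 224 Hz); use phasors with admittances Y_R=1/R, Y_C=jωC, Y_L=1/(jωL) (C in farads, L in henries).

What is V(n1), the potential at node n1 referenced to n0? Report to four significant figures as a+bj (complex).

Apply KCL at each of the 3 non-ground nodes and solve the resulting linear system.
Node n1: branches {L1, L2, R2, R3, R5, R6} → V_1 = 47.60-0.0008940j
Node n2: branches {R4, R5, C1, I1} → V_2 = 36.34-47.44j
Node n3: branches {L1, R1, L2, R2, R3, R6, R7, R8, I1, V1} → V_3 = 47.60+0.000j
Source currents: i(V1)=-7.056-0.009507j

47.60-0.0008940j V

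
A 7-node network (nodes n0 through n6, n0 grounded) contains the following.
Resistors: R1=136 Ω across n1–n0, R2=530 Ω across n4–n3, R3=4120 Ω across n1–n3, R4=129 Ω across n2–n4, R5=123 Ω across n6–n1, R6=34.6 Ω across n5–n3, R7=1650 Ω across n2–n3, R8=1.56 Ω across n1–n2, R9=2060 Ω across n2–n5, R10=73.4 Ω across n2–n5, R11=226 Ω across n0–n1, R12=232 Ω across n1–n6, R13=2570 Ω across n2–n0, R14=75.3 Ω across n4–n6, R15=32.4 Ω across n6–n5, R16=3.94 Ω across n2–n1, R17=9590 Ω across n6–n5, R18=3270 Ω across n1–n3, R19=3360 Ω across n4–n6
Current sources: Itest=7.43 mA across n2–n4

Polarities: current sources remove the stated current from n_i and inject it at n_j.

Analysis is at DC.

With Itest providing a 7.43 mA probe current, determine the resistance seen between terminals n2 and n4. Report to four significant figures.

R_eq = 58.21 Ω

Apply KCL at each of the 6 non-ground nodes and solve the resulting linear system.
Node n1: branches {R1, R3, R5, R8, R11, R12, R16, R18} → V_1 = 7.842e-05
Node n2: branches {R4, R7, R8, R9, R10, R13, R16, Itest} → V_2 = -0.002374
Node n3: branches {R2, R3, R6, R7, R18} → V_3 = 0.1384
Node n4: branches {R2, R4, R14, R19, Itest} → V_4 = 0.4302
Node n5: branches {R6, R9, R10, R15, R17} → V_5 = 0.1250
Node n6: branches {R5, R12, R14, R15, R17, R19} → V_6 = 0.1704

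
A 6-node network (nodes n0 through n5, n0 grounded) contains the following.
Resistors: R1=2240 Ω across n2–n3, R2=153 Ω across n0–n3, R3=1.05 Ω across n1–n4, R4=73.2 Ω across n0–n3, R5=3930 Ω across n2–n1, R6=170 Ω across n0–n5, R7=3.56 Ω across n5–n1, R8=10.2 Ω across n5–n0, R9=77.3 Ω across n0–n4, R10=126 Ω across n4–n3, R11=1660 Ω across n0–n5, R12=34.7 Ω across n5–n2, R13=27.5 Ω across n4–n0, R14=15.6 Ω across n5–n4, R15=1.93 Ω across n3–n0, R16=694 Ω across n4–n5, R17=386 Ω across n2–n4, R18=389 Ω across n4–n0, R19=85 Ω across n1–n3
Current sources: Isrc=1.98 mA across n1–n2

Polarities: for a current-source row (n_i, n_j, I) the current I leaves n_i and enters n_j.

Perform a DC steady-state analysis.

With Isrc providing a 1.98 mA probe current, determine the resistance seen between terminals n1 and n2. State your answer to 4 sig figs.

Apply KCL at each of the 5 non-ground nodes and solve the resulting linear system.
Node n1: branches {R3, R5, R7, R19, Isrc} → V_1 = -0.003194
Node n2: branches {R1, R5, R12, R17, Isrc} → V_2 = 0.06282
Node n3: branches {R1, R2, R4, R10, R15, R19} → V_3 = -5.361e-05
Node n4: branches {R3, R9, R10, R13, R14, R16, R17, R18} → V_4 = -0.002571
Node n5: branches {R6, R7, R8, R11, R12, R14, R16} → V_5 = 0.001552

R_eq = 33.34 Ω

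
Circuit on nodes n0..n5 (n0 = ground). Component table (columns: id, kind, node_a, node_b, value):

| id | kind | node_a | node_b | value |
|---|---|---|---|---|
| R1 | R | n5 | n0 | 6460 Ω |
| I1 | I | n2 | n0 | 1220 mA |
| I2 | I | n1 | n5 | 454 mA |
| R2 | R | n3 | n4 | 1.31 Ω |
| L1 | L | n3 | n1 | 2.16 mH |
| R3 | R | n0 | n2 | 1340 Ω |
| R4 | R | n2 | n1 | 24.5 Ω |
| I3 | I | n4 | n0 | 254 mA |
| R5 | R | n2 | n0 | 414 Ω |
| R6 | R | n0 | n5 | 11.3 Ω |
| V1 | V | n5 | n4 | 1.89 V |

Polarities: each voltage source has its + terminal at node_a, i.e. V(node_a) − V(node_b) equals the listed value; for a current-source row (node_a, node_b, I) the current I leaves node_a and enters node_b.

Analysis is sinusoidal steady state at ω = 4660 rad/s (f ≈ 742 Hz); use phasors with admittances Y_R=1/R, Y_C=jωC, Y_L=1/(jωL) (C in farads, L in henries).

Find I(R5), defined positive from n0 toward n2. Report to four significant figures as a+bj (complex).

0.1103+0.03329j A

MNA unknowns: 5 node voltages V₁..V_5 plus 1 source current (V1)
R1: Y=0.0001548+0.000j on G[5,0]
I1: z[2]−=1.22, z[0]+=1.22
I2: z[1]−=0.454, z[5]+=0.454
R2: Y=0.7634+0.000j on G[3,4]
L1: Y=0.000-0.09935j on G[3,1]
R3: Y=0.0007463+0.000j on G[0,2]
R4: Y=0.04082+0.000j on G[2,1]
I3: z[4]−=0.254, z[0]+=0.254
R5: Y=0.002415+0.000j on G[2,0]
R6: Y=0.08850+0.000j on G[0,5]
V1: row V5−V4=1.89, i_V1 at 5,4
solve → V1=-19.33-14.85j, V2=-45.68-13.78j, V3=-18.89+0.5485j, V4=-16.89+0.4915j, V5=-15.00+0.4915j
aux → i_V1=1.784-0.04357j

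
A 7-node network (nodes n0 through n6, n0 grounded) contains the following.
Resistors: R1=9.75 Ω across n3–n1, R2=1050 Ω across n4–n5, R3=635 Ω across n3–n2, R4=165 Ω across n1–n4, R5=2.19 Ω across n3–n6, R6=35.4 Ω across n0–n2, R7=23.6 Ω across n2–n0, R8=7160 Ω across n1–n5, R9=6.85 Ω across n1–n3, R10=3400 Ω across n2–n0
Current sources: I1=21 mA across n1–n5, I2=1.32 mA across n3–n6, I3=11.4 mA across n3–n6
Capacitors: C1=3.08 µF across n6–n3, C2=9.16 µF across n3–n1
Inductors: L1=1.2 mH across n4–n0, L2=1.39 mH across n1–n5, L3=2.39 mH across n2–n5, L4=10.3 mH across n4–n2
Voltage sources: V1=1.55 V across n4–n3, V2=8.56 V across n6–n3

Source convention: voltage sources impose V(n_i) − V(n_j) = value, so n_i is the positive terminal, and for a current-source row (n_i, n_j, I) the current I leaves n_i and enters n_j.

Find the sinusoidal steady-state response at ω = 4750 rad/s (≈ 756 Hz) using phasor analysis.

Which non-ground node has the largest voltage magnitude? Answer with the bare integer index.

6

Apply KCL at each of the 6 non-ground nodes and solve the resulting linear system.
Node n1: branches {R1, I1, C2, R4, R8, R9, L2} → V_1 = -1.264-0.03617j
Node n2: branches {R3, R6, R7, L3, L4, R10} → V_2 = -0.4104+0.4873j
Node n3: branches {R1, I2, C1, C2, R3, I3, R5, R9, V1, V2} → V_3 = -1.353+0.1659j
Node n4: branches {R2, L1, R4, L4, V1} → V_4 = 0.1970+0.1659j
Node n5: branches {R2, I1, R8, L2, L3} → V_5 = -0.9494+0.2484j
Node n6: branches {I2, C1, I3, R5, V2} → V_6 = 7.207+0.1659j
Source currents: i(V1)=-0.03248+0.04583j, i(V2)=-3.896-0.1252j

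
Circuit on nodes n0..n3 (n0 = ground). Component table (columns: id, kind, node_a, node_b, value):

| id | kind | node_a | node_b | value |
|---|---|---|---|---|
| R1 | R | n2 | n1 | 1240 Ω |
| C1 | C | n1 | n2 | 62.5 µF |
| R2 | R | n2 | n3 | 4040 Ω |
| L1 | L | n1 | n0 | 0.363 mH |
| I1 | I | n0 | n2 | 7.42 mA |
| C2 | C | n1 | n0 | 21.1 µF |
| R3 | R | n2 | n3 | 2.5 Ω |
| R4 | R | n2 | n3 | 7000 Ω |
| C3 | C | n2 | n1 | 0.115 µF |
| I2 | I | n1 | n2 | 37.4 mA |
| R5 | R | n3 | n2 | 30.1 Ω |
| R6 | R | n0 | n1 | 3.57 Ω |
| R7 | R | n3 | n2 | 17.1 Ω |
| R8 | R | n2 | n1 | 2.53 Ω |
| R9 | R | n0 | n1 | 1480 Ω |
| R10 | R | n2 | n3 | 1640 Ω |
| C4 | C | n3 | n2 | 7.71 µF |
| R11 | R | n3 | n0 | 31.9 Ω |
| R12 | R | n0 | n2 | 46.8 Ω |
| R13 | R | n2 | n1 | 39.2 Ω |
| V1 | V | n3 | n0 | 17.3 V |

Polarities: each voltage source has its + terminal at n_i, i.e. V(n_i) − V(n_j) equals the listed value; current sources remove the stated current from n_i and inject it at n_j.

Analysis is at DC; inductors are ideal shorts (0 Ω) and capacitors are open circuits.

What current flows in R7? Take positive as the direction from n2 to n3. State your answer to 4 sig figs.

-0.4761 A

MNA unknowns: 3 node voltages V₁..V_3 plus 2 source currents (L1, V1)
R1: Y=0.0008065 on G[2,1]
C1: Y=0.000 on G[1,2]
R2: Y=0.0002475 on G[2,3]
L1: row V1−V0=0, i_L1 at 1,0
I1: z[0]−=0.00742, z[2]+=0.00742
C2: Y=0.000 on G[1,0]
R3: Y=0.4000 on G[2,3]
R4: Y=0.0001429 on G[2,3]
C3: Y=0.000 on G[2,1]
I2: z[1]−=0.0374, z[2]+=0.0374
R5: Y=0.03322 on G[3,2]
R6: Y=0.2801 on G[0,1]
R7: Y=0.05848 on G[3,2]
R8: Y=0.3953 on G[2,1]
R9: Y=0.0006757 on G[0,1]
R10: Y=0.0006098 on G[2,3]
C4: Y=0.000 on G[3,2]
R11: Y=0.03135 on G[3,0]
R12: Y=0.02137 on G[0,2]
R13: Y=0.02551 on G[2,1]
V1: row V3−V0=17.3, i_V1 at 3,0
solve → V1=0.000, V2=9.158, V3=17.30
aux → i_L1=3.823, i_V1=-4.554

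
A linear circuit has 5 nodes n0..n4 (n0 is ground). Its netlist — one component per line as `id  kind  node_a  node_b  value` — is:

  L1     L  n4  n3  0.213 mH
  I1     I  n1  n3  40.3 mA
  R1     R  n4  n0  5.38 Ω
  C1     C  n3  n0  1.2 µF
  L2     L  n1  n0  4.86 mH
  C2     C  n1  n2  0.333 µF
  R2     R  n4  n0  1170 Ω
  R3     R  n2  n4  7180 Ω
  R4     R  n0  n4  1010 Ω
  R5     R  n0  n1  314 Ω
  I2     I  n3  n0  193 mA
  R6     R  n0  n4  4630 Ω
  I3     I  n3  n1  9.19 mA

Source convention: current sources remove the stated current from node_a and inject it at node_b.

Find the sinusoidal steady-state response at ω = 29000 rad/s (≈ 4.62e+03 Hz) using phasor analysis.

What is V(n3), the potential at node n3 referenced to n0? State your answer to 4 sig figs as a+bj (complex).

-1.325-0.9648j V

Element admittances at ω=29000 rad/s:
  Y(L1) = 0.000-0.1619j S between n4,n3
  I1: injects 0.0403 A into n3 (from n1)
  Y(R1) = 0.1859+0.000j S between n4,n0
  Y(C1) = 0.000+0.03480j S between n3,n0
  Y(L2) = 0.000-0.007095j S between n1,n0
  Y(C2) = 0.000+0.009657j S between n1,n2
  Y(R2) = 0.0008547+0.000j S between n4,n0
  Y(R3) = 0.0001393+0.000j S between n2,n4
  Y(R4) = 0.0009901+0.000j S between n0,n4
  Y(R5) = 0.003185+0.000j S between n0,n1
  I2: injects 0.193 A into n0 (from n3)
  Y(R6) = 0.0002160+0.000j S between n0,n4
  I3: injects 0.00919 A into n1 (from n3)
Assemble and solve the 4×4 MNA system:
  V(n1)=-1.697-3.611j  V(n2)=-1.641-3.620j  V(n3)=-1.325-0.9648j  V(n4)=-1.041+0.2426j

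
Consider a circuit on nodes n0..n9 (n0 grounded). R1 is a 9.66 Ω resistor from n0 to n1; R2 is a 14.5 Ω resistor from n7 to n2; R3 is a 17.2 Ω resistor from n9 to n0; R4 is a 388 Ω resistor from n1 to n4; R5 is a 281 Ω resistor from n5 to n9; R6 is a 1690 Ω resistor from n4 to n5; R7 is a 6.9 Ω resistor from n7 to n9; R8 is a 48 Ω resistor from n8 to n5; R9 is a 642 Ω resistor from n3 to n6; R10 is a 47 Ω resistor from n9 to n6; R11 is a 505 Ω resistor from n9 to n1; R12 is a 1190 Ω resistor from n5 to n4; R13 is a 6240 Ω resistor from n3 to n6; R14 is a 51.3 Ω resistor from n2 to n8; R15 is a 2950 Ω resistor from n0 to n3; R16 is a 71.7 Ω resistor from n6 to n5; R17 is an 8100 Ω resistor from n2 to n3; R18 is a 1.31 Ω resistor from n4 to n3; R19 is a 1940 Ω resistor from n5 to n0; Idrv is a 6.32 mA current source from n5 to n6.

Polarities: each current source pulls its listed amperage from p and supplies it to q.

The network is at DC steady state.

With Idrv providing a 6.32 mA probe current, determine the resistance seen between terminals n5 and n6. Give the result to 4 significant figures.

MNA unknowns: 9 node voltages V₁..V_9
R1: Y=0.1035 on G[0,1]
R2: Y=0.06897 on G[7,2]
R3: Y=0.05814 on G[9,0]
R4: Y=0.002577 on G[1,4]
R5: Y=0.003559 on G[5,9]
R6: Y=0.0005917 on G[4,5]
R7: Y=0.1449 on G[7,9]
R8: Y=0.02083 on G[8,5]
R9: Y=0.001558 on G[3,6]
R10: Y=0.02128 on G[9,6]
R11: Y=0.001980 on G[9,1]
R12: Y=0.0008403 on G[5,4]
R13: Y=0.0001603 on G[3,6]
R14: Y=0.01949 on G[2,8]
R15: Y=0.0003390 on G[0,3]
R16: Y=0.01395 on G[6,5]
R17: Y=0.0001235 on G[2,3]
R18: Y=0.7634 on G[4,3]
R19: Y=0.0005155 on G[5,0]
Idrv: z[5]−=0.00632, z[6]+=0.00632
solve → V1=-0.0002418, V2=-0.02919, V3=-0.01144, V4=-0.01171, V5=-0.1743, V6=0.1059, V7=-0.008026, V8=-0.1042, V9=0.002043

R_eq = 44.34 Ω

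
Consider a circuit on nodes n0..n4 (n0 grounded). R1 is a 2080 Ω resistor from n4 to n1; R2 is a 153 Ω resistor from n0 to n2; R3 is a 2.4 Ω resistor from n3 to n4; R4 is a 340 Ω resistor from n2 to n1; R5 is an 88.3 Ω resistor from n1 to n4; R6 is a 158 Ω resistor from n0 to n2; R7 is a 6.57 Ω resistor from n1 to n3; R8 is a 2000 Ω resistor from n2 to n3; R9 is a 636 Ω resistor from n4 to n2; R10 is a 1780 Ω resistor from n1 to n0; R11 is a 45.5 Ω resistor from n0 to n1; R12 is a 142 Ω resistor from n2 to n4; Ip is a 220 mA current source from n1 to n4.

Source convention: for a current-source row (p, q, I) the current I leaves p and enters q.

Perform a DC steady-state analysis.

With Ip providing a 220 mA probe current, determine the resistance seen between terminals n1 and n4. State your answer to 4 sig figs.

Element admittances at DC:
  Y(R1) = 0.0004808 S between n4,n1
  Y(R2) = 0.006536 S between n0,n2
  Y(R3) = 0.4167 S between n3,n4
  Y(R4) = 0.002941 S between n2,n1
  Y(R5) = 0.01133 S between n1,n4
  Y(R6) = 0.006329 S between n0,n2
  Y(R7) = 0.1522 S between n1,n3
  Y(R8) = 0.0005000 S between n2,n3
  Y(R9) = 0.001572 S between n4,n2
  Y(R10) = 0.0005618 S between n1,n0
  Y(R11) = 0.02198 S between n0,n1
  Y(R12) = 0.007042 S between n2,n4
  Ip: injects 0.22 A into n4 (from n1)
Assemble and solve the 4×4 MNA system:
  V(n1)=-0.2766  V(n2)=0.4847  V(n3)=0.9800  V(n4)=1.440

R_eq = 7.801 Ω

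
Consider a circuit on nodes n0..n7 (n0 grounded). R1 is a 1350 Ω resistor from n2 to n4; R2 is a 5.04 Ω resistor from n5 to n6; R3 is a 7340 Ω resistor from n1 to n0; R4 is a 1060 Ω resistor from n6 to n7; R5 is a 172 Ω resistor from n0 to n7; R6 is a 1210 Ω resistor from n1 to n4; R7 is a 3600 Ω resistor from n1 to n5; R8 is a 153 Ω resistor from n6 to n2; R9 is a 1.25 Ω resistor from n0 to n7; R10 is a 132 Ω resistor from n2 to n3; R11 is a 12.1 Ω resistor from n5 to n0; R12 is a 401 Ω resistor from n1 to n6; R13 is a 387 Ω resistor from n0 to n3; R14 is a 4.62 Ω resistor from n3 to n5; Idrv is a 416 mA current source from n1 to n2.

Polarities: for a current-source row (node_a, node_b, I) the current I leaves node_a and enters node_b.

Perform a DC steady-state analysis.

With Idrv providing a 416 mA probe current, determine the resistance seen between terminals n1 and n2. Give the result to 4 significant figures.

MNA unknowns: 7 node voltages V₁..V_7
R1: Y=0.0007407 on G[2,4]
R2: Y=0.1984 on G[5,6]
R3: Y=0.0001362 on G[1,0]
R4: Y=0.0009434 on G[6,7]
R5: Y=0.005814 on G[0,7]
R6: Y=0.0008264 on G[1,4]
R7: Y=0.0002778 on G[1,5]
R8: Y=0.006536 on G[6,2]
R9: Y=0.8000 on G[0,7]
R10: Y=0.007576 on G[2,3]
R11: Y=0.08264 on G[5,0]
R12: Y=0.002494 on G[1,6]
R13: Y=0.002584 on G[0,3]
R14: Y=0.2165 on G[3,5]
Idrv: z[1]−=0.416, z[2]+=0.416
solve → V1=-123.4, V2=25.67, V3=1.027, V4=-52.97, V5=0.1771, V6=-0.5035, V7=-0.0005888

R_eq = 358.5 Ω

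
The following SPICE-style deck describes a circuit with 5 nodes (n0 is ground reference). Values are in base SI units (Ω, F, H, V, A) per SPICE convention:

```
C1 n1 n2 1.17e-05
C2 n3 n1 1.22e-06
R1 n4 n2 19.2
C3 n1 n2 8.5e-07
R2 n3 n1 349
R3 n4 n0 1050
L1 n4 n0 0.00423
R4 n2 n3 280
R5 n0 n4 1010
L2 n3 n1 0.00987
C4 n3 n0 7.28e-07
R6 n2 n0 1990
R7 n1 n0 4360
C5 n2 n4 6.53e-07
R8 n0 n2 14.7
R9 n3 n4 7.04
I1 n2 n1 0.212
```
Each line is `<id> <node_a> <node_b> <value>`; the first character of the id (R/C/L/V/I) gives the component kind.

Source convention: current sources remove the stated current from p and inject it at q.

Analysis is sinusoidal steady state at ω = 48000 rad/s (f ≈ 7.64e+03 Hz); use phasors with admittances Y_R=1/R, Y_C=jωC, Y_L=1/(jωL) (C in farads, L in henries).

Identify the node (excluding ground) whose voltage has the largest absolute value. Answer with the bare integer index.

1

Apply KCL at each of the 4 non-ground nodes and solve the resulting linear system.
Node n1: branches {C1, C2, C3, R2, L2, R7, I1} → V_1 = -0.05832-0.3385j
Node n2: branches {C1, R1, C3, R4, R6, C5, R8, I1} → V_2 = -0.06608-0.004075j
Node n3: branches {C2, R2, R4, L2, C4, R9} → V_3 = 0.01343-0.1475j
Node n4: branches {R1, R3, L1, R5, C5, R9} → V_4 = -0.02273-0.1154j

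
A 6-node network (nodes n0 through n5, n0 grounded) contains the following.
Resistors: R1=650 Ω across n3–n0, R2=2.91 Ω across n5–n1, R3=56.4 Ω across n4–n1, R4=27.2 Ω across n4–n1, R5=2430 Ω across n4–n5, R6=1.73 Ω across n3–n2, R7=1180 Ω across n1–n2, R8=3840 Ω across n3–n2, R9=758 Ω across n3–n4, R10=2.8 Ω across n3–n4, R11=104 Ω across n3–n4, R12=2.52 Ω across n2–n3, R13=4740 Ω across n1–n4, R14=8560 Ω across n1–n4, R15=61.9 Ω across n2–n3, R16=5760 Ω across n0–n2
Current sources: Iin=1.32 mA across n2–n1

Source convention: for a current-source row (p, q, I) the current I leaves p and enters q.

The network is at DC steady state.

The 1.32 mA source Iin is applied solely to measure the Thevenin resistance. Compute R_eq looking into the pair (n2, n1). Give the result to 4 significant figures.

Apply KCL at each of the 5 non-ground nodes and solve the resulting linear system.
Node n1: branches {R2, R3, R4, R7, R13, R14, Iin} → V_1 = 0.02712
Node n2: branches {R6, R7, R8, R12, R15, R16, Iin} → V_2 = -0.001175
Node n3: branches {R1, R6, R8, R9, R10, R11, R12, R15} → V_3 = 0.0001326
Node n4: branches {R3, R4, R5, R9, R10, R11, R13, R14} → V_4 = 0.003654
Node n5: branches {R2, R5} → V_5 = 0.02709

R_eq = 21.43 Ω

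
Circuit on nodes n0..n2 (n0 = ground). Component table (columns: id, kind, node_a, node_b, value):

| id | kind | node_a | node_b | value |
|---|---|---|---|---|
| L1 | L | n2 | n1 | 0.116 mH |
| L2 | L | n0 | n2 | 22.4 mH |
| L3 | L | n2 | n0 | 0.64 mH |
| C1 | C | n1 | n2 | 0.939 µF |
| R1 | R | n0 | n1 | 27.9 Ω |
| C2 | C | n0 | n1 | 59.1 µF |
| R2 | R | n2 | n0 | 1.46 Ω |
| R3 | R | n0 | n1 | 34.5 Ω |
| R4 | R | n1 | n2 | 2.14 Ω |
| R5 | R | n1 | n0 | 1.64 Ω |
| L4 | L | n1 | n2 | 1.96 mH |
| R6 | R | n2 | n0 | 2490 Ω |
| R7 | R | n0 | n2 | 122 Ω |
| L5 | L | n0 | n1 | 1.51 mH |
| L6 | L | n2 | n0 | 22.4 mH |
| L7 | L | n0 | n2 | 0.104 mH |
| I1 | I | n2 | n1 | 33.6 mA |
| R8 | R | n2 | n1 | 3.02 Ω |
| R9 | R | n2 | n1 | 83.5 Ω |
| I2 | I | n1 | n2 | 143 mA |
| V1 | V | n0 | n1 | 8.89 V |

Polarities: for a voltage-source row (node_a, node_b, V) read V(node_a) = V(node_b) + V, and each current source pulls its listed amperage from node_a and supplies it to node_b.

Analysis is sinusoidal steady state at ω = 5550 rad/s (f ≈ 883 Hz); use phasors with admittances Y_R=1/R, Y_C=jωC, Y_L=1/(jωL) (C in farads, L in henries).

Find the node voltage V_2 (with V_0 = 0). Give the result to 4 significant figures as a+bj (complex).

MNA unknowns: 2 node voltages V₁..V_2 plus 1 source current (V1)
L1: Y=0.000-1.553j on G[2,1]
L2: Y=0.000-0.008044j on G[0,2]
L3: Y=0.000-0.2815j on G[2,0]
C1: Y=0.000+0.005211j on G[1,2]
R1: Y=0.03584+0.000j on G[0,1]
C2: Y=0.000+0.3280j on G[0,1]
R2: Y=0.6849+0.000j on G[2,0]
R3: Y=0.02899+0.000j on G[0,1]
R4: Y=0.4673+0.000j on G[1,2]
R5: Y=0.6098+0.000j on G[1,0]
L4: Y=0.000-0.09193j on G[1,2]
R6: Y=0.0004016+0.000j on G[2,0]
R7: Y=0.008197+0.000j on G[0,2]
L5: Y=0.000-0.1193j on G[0,1]
L6: Y=0.000-0.008044j on G[2,0]
L7: Y=0.000-1.733j on G[0,2]
I1: z[2]−=0.0336, z[1]+=0.0336
R8: Y=0.3311+0.000j on G[2,1]
R9: Y=0.01198+0.000j on G[2,1]
I2: z[1]−=0.143, z[2]+=0.143
V1: row V0−V1=8.89, i_V1 at 0,1
solve → V1=-8.890+0.000j, V2=-4.080-0.2614j
aux → i_V1=-9.357+6.246j

-4.080-0.2614j V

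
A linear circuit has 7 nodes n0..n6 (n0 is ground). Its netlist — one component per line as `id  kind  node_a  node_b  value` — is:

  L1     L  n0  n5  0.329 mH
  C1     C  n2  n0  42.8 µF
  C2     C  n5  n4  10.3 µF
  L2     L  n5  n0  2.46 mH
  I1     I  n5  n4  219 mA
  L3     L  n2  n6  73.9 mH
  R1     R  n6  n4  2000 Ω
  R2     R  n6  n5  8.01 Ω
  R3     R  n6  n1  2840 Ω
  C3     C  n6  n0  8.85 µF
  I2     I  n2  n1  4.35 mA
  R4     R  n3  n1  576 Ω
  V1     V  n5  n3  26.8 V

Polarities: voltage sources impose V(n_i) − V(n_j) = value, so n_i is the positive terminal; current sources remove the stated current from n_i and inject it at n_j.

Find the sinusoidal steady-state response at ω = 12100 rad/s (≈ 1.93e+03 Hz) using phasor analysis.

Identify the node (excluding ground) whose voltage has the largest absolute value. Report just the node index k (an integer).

Apply KCL at each of the 6 non-ground nodes and solve the resulting linear system.
Node n1: branches {R3, I2, R4} → V_1 = -20.21+0.03558j
Node n2: branches {C1, L3, I2} → V_2 = 5.572e-05+0.008314j
Node n3: branches {R4, V1} → V_3 = -26.81+0.03310j
Node n4: branches {C2, I1, R1} → V_4 = -0.002472-1.724j
Node n5: branches {L1, C2, L2, I1, R2, V1} → V_5 = -0.009580+0.03310j
Node n6: branches {L3, R1, R2, R3, C3} → V_6 = -0.02575+0.04782j
Source currents: i(V1)=-0.01146-4.310e-06j

3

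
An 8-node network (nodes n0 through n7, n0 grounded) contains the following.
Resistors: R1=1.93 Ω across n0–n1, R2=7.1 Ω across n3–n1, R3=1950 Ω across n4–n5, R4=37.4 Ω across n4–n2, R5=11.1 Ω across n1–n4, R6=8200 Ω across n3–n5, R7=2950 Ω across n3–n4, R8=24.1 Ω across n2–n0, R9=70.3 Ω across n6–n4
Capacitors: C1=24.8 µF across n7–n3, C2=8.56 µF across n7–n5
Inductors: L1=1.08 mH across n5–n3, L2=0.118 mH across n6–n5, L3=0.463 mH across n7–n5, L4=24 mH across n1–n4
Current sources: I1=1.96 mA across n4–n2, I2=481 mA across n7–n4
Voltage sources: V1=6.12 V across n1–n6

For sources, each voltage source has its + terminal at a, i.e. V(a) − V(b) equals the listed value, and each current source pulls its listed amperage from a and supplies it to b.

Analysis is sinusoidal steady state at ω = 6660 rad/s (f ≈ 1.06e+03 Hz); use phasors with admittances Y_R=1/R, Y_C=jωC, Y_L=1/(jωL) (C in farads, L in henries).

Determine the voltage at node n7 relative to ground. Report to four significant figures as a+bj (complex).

MNA unknowns: 7 node voltages V₁..V_7 plus 1 source current (V1)
R1: Y=0.5181+0.000j on G[0,1]
C1: Y=0.000+0.1652j on G[7,3]
R2: Y=0.1408+0.000j on G[3,1]
C2: Y=0.000+0.05701j on G[7,5]
L1: Y=0.000-0.1390j on G[5,3]
I1: z[4]−=0.00196, z[2]+=0.00196
R3: Y=0.0005128+0.000j on G[4,5]
L2: Y=0.000-1.272j on G[6,5]
I2: z[7]−=0.481, z[4]+=0.481
R4: Y=0.02674+0.000j on G[4,2]
R5: Y=0.09009+0.000j on G[1,4]
R6: Y=0.0001220+0.000j on G[3,5]
L3: Y=0.000-0.3243j on G[7,5]
R7: Y=0.0003390+0.000j on G[3,4]
R8: Y=0.04149+0.000j on G[2,0]
L4: Y=0.000-0.006256j on G[1,4]
R9: Y=0.01422+0.000j on G[6,4]
V1: row V1−V6=6.12, i_V1 at 1,6
solve → V1=-0.09959-0.004654j, V2=1.244+0.05812j, V3=-4.493-4.661j, V4=3.100+0.1483j, V5=-6.736+0.1096j, V6=-6.220-0.004654j, V7=-10.36+3.115j
aux → i_V1=-0.2779-0.6596j

-10.36+3.115j V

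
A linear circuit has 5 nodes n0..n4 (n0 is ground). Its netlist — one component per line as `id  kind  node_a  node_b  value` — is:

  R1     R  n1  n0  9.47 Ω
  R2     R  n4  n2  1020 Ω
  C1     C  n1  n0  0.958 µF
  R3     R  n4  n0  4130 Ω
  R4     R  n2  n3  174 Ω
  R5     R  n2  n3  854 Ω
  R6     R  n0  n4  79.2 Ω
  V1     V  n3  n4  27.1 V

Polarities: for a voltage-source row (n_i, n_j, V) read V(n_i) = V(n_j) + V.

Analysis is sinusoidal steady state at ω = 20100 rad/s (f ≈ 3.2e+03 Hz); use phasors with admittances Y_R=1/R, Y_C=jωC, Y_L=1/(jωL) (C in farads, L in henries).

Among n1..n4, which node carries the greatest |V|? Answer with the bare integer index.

3

Apply KCL at each of the 4 non-ground nodes and solve the resulting linear system.
Node n1: branches {R1, C1} → V_1 = 0.000+0.000j
Node n2: branches {R2, R4, R5} → V_2 = 23.74+0.000j
Node n3: branches {R4, R5, V1} → V_3 = 27.10+0.000j
Node n4: branches {R2, R3, R6, V1} → V_4 = 0.000+0.000j
Source currents: i(V1)=-0.02327+0.000j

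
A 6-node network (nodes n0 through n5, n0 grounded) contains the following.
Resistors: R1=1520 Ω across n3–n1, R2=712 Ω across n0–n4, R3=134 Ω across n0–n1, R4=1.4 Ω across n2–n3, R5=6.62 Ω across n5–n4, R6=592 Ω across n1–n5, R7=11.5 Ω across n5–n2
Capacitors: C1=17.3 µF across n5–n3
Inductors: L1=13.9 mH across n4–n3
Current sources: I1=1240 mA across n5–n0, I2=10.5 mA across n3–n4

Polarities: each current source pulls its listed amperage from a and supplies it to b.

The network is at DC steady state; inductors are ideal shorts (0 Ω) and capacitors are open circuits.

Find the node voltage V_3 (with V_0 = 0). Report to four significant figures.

-387.4 V

Element admittances at DC:
  Y(R1) = 0.0006579 S between n3,n1
  Y(R2) = 0.001404 S between n0,n4
  Y(R3) = 0.007463 S between n0,n1
  Y(R4) = 0.7143 S between n2,n3
  Y(C1) = 0.000 S between n5,n3
  Y(R5) = 0.1511 S between n5,n4
  Y(R6) = 0.001689 S between n1,n5
  Y(R7) = 0.08696 S between n5,n2
  L1: short n4↔n3 (DC inductor)
  I1: injects 1.24 A into n0 (from n5)
  I2: injects 0.0105 A into n4 (from n3)
Assemble and solve the 6×6 MNA system:
  V(n1)=-93.25  V(n2)=-387.8  V(n3)=-387.4  V(n4)=-387.4  V(n5)=-390.6
  i(L1)=0.06714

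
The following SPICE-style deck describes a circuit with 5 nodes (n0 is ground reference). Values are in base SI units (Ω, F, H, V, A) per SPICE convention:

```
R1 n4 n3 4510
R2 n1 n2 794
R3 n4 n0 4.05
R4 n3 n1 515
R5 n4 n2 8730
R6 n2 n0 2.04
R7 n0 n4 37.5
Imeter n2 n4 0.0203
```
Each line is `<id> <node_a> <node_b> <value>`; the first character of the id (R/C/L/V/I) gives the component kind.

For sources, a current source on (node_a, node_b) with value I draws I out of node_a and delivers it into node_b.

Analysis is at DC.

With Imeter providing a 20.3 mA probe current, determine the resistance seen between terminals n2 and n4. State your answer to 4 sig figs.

Apply KCL at each of the 4 non-ground nodes and solve the resulting linear system.
Node n1: branches {R2, R4} → V_1 = -0.02559
Node n2: branches {R2, R5, R6, Imeter} → V_2 = -0.04134
Node n3: branches {R1, R4} → V_3 = -0.01538
Node n4: branches {R1, R3, R5, R7, Imeter} → V_4 = 0.07408

R_eq = 5.686 Ω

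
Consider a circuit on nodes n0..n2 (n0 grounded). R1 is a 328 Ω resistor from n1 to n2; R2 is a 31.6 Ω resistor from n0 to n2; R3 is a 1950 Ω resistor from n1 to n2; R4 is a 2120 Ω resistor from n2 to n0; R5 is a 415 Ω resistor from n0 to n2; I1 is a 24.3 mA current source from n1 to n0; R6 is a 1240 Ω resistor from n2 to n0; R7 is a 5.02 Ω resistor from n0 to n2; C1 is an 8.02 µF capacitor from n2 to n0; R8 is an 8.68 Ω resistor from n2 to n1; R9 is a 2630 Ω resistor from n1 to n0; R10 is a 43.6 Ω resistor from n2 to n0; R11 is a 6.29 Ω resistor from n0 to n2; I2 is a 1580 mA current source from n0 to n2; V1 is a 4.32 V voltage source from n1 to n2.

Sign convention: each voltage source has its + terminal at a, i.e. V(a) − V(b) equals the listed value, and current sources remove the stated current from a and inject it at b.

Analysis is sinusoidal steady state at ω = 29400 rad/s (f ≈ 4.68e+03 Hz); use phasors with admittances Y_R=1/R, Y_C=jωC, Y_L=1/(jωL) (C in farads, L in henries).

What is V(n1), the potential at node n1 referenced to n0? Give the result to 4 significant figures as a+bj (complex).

Apply KCL at each of the 2 non-ground nodes and solve the resulting linear system.
Node n1: branches {R1, R3, I1, R8, R9, V1} → V_1 = 7.144-1.598j
Node n2: branches {R1, R2, R3, R4, R5, R6, R7, C1, R8, R10, R11, I2, V1} → V_2 = 2.824-1.598j
Source currents: i(V1)=-0.5401+0.0006075j

7.144-1.598j V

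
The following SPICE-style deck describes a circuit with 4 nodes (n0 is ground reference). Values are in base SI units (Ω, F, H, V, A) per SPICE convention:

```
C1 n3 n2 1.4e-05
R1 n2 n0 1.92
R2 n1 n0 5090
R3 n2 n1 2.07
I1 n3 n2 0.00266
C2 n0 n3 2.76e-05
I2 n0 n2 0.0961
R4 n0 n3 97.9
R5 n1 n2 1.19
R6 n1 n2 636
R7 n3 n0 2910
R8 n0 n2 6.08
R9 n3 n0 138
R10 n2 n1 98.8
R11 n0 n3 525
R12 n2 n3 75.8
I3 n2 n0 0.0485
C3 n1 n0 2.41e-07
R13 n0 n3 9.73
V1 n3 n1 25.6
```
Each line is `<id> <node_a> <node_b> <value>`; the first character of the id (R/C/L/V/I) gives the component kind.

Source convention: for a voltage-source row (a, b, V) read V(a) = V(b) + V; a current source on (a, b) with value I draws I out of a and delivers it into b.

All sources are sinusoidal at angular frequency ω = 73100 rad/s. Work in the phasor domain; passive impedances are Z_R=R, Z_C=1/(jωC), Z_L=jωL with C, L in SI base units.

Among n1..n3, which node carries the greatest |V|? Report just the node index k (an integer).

1

Element admittances at ω=73100 rad/s:
  Y(C1) = 0.000+1.023j S between n3,n2
  Y(R1) = 0.5208+0.000j S between n2,n0
  Y(R2) = 0.0001965+0.000j S between n1,n0
  Y(R3) = 0.4831+0.000j S between n2,n1
  I1: injects 0.00266 A into n2 (from n3)
  Y(C2) = 0.000+2.018j S between n0,n3
  I2: injects 0.0961 A into n2 (from n0)
  Y(R4) = 0.01021+0.000j S between n0,n3
  Y(R5) = 0.8403+0.000j S between n1,n2
  Y(R6) = 0.001572+0.000j S between n1,n2
  Y(R7) = 0.0003436+0.000j S between n3,n0
  Y(R8) = 0.1645+0.000j S between n0,n2
  Y(R9) = 0.007246+0.000j S between n3,n0
  Y(R10) = 0.01012+0.000j S between n2,n1
  Y(R11) = 0.001905+0.000j S between n0,n3
  Y(R12) = 0.01319+0.000j S between n2,n3
  I3: injects 0.0485 A into n0 (from n2)
  Y(C3) = 0.000+0.01762j S between n1,n0
  Y(R13) = 0.1028+0.000j S between n0,n3
  V1: constraint V(n3)−V(n1) = 25.6
Assemble and solve the 4×4 MNA system:
  V(n1)=-26.23-4.523j  V(n2)=-13.24+3.347j  V(n3)=-0.6327-4.523j
  i(V1)=-17.27-10.97j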